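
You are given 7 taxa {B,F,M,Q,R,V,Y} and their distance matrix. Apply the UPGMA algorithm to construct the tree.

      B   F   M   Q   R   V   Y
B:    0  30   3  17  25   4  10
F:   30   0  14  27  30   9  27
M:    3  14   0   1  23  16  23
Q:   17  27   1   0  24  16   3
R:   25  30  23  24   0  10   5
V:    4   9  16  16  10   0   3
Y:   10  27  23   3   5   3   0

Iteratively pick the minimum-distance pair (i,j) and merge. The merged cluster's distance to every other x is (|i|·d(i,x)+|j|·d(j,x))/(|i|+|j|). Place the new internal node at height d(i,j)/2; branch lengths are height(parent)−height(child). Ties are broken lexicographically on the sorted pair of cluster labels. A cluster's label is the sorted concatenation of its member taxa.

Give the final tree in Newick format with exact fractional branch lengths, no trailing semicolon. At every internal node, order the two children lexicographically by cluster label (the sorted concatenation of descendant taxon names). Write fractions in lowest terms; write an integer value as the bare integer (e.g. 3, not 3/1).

step 1: merge (M,Q) at d=1; branch lengths M→1/2, Q→1/2; new cluster MQ
  updated: d(B,MQ)=10, d(F,MQ)=41/2, d(MQ,R)=47/2, d(MQ,V)=16, d(MQ,Y)=13
step 2: merge (V,Y) at d=3; branch lengths V→3/2, Y→3/2; new cluster VY
  updated: d(B,VY)=7, d(F,VY)=18, d(MQ,VY)=29/2, d(R,VY)=15/2
step 3: merge (B,VY) at d=7; branch lengths B→7/2, VY→2; new cluster BVY
  updated: d(BVY,F)=22, d(BVY,MQ)=13, d(BVY,R)=40/3
step 4: merge (BVY,MQ) at d=13; branch lengths BVY→3, MQ→6; new cluster BMQVY
  updated: d(BMQVY,F)=107/5, d(BMQVY,R)=87/5
step 5: merge (BMQVY,R) at d=87/5; branch lengths BMQVY→11/5, R→87/10; new cluster BMQRVY
  updated: d(BMQRVY,F)=137/6
step 6: merge (BMQRVY,F) at d=137/6; branch lengths BMQRVY→163/60, F→137/12; new cluster BFMQRVY
final tree: ((((B:7/2,(V:3/2,Y:3/2):2):3,(M:1/2,Q:1/2):6):11/5,R:87/10):163/60,F:137/12)
total length: 653/15

((((B:7/2,(V:3/2,Y:3/2):2):3,(M:1/2,Q:1/2):6):11/5,R:87/10):163/60,F:137/12)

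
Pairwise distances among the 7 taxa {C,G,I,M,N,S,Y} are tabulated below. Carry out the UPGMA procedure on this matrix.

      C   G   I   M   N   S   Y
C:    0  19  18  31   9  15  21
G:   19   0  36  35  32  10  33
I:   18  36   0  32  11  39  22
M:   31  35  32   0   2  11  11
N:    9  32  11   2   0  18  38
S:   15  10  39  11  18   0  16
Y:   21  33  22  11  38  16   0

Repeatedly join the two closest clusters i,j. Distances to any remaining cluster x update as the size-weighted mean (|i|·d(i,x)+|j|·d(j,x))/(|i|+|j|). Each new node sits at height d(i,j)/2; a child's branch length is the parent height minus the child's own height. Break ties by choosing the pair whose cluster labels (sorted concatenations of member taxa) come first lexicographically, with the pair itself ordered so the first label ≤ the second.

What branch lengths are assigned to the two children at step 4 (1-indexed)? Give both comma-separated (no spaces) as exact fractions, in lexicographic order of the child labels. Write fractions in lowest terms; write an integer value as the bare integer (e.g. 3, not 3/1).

43/4,39/4

iteration 1: select M,N (d=2); attach at lengths (1, 1); label the merged cluster MN
  updated: d(C,MN)=20, d(G,MN)=67/2, d(I,MN)=43/2, d(MN,S)=29/2, d(MN,Y)=49/2
iteration 2: select G,S (d=10); attach at lengths (5, 5); label the merged cluster GS
  updated: d(C,GS)=17, d(GS,I)=75/2, d(GS,MN)=24, d(GS,Y)=49/2
iteration 3: select C,GS (d=17); attach at lengths (17/2, 7/2); label the merged cluster CGS
  updated: d(CGS,I)=31, d(CGS,MN)=68/3, d(CGS,Y)=70/3
iteration 4: select I,MN (d=43/2); attach at lengths (43/4, 39/4); label the merged cluster IMN
  updated: d(CGS,IMN)=229/9, d(IMN,Y)=71/3
iteration 5: select CGS,Y (d=70/3); attach at lengths (19/6, 35/3); label the merged cluster CGSY
  updated: d(CGSY,IMN)=25
iteration 6: select CGSY,IMN (d=25); attach at lengths (5/6, 7/4); label the merged cluster CGIMNSY
final tree: (((C:17/2,(G:5,S:5):7/2):19/6,Y:35/3):5/6,(I:43/4,(M:1,N:1):39/4):7/4)
total length: 743/12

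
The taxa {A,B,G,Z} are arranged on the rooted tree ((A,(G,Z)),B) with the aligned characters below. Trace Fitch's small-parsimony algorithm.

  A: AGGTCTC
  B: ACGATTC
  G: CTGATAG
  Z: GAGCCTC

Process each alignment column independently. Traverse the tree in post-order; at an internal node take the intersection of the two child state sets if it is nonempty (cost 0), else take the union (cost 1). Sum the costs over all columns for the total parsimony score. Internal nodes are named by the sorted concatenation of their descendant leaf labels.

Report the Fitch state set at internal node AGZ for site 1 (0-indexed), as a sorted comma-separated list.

A,G,T

GZ@0: {C} ∪ {G} = {C,G} (union, +1)
AGZ@0: {A} ∪ {C,G} = {A,C,G} (union, +1)
ABGZ@0: {A,C,G} ∩ {A} = {A} (intersection, +0)
GZ@1: {T} ∪ {A} = {A,T} (union, +1)
AGZ@1: {G} ∪ {A,T} = {A,G,T} (union, +1)
ABGZ@1: {A,G,T} ∪ {C} = {A,C,G,T} (union, +1)
GZ@2: {G} ∩ {G} = {G} (intersection, +0)
AGZ@2: {G} ∩ {G} = {G} (intersection, +0)
ABGZ@2: {G} ∩ {G} = {G} (intersection, +0)
GZ@3: {A} ∪ {C} = {A,C} (union, +1)
AGZ@3: {T} ∪ {A,C} = {A,C,T} (union, +1)
ABGZ@3: {A,C,T} ∩ {A} = {A} (intersection, +0)
GZ@4: {T} ∪ {C} = {C,T} (union, +1)
AGZ@4: {C} ∩ {C,T} = {C} (intersection, +0)
ABGZ@4: {C} ∪ {T} = {C,T} (union, +1)
GZ@5: {A} ∪ {T} = {A,T} (union, +1)
AGZ@5: {T} ∩ {A,T} = {T} (intersection, +0)
ABGZ@5: {T} ∩ {T} = {T} (intersection, +0)
GZ@6: {G} ∪ {C} = {C,G} (union, +1)
AGZ@6: {C} ∩ {C,G} = {C} (intersection, +0)
ABGZ@6: {C} ∩ {C} = {C} (intersection, +0)
per-site changes: [2, 3, 0, 2, 2, 1, 1]; total = 11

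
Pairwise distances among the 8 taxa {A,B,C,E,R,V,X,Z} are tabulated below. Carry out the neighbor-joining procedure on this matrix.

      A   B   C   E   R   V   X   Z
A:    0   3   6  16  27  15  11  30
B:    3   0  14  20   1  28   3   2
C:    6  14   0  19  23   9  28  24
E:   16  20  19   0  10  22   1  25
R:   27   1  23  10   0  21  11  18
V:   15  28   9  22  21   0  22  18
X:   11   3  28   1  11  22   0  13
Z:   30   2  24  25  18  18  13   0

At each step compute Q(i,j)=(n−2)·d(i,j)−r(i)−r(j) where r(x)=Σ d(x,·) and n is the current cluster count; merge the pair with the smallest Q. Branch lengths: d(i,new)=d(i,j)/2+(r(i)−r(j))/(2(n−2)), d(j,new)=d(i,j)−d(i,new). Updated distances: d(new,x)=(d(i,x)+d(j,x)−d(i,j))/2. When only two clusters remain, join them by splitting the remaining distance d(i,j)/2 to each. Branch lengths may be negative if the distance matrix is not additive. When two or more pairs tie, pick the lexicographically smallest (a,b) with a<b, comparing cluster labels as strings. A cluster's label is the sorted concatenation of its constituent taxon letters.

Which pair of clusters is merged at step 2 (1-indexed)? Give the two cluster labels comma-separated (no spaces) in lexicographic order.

1. join C+V (d=9, Q=-204) ⇒ CV; edges |C|=7/2, |V|=11/2
  updated: d(A,CV)=6, d(B,CV)=33/2, d(CV,E)=16, d(CV,R)=35/2, d(CV,X)=41/2, d(CV,Z)=33/2
2. join A+CV (d=6, Q=-156) ⇒ ACV; edges |A|=3, |CV|=3
  updated: d(ACV,B)=27/4, d(ACV,E)=13, d(ACV,R)=77/4, d(ACV,X)=51/4, d(ACV,Z)=81/4
3. join E+X (d=1, Q=-423/4) ⇒ EX; edges |E|=129/32, |X|=-97/32
  updated: d(ACV,EX)=99/8, d(B,EX)=11, d(EX,R)=10, d(EX,Z)=37/2
4. join B+Z (d=2, Q=-147/2) ⇒ BZ; edges |B|=-16/3, |Z|=22/3
  updated: d(ACV,BZ)=25/2, d(BZ,EX)=55/4, d(BZ,R)=17/2
5. join ACV+EX (d=99/8, Q=-111/2) ⇒ ACEVX; edges |ACV|=131/16, |EX|=67/16
  updated: d(ACEVX,BZ)=111/16, d(ACEVX,R)=135/16
6. join ACEVX+BZ (d=111/16, Q=-191/8) ⇒ ABCEVXZ; edges |ACEVX|=55/16, |BZ|=7/2
  updated: d(ABCEVXZ,R)=5
7. join ABCEVXZ+R (d=5) ⇒ ABCERVXZ; edges |ABCEVXZ|=5/2, |R|=5/2
final tree: ((((A:3,(C:7/2,V:11/2):3):131/16,(E:129/32,X:-97/32):67/16):55/16,(B:-16/3,Z:22/3):7/2):5/2,R:5/2)
total length: 677/16

A,CV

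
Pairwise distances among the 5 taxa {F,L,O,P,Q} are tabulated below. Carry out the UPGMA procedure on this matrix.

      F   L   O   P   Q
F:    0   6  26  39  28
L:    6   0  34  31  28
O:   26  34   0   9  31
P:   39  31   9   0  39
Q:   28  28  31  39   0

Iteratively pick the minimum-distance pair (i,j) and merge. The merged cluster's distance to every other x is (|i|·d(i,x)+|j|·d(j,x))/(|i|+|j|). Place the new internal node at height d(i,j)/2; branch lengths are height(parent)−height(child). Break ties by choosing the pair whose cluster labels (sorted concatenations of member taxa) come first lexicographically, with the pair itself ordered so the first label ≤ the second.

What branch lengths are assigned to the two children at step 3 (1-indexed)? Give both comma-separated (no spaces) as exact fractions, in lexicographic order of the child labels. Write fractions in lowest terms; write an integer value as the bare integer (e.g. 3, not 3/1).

11,14

1. join F+L (d=6) ⇒ FL; edges |F|=3, |L|=3
  updated: d(FL,O)=30, d(FL,P)=35, d(FL,Q)=28
2. join O+P (d=9) ⇒ OP; edges |O|=9/2, |P|=9/2
  updated: d(FL,OP)=65/2, d(OP,Q)=35
3. join FL+Q (d=28) ⇒ FLQ; edges |FL|=11, |Q|=14
  updated: d(FLQ,OP)=100/3
4. join FLQ+OP (d=100/3) ⇒ FLOPQ; edges |FLQ|=8/3, |OP|=73/6
final tree: (((F:3,L:3):11,Q:14):8/3,(O:9/2,P:9/2):73/6)
total length: 329/6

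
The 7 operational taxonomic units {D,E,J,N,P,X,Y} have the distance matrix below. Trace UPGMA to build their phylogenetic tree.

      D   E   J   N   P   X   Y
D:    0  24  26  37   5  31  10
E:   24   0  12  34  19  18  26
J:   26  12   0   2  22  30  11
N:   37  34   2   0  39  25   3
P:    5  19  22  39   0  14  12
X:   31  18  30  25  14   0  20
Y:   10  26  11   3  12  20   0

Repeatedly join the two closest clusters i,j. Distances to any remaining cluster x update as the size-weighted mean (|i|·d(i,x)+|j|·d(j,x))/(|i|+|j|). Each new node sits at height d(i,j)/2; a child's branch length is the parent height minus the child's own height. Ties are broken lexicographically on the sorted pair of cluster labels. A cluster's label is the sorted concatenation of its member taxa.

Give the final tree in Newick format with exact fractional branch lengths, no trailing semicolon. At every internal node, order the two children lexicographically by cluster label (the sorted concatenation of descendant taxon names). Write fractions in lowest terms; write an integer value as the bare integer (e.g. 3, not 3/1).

(((D:5/2,P:5/2):17/2,(E:9,X:9):2):29/24,((J:1,N:1):5/2,Y:7/2):209/24)

1. join J+N (d=2) ⇒ JN; edges |J|=1, |N|=1
  updated: d(D,JN)=63/2, d(E,JN)=23, d(JN,P)=61/2, d(JN,X)=55/2, d(JN,Y)=7
2. join D+P (d=5) ⇒ DP; edges |D|=5/2, |P|=5/2
  updated: d(DP,E)=43/2, d(DP,JN)=31, d(DP,X)=45/2, d(DP,Y)=11
3. join JN+Y (d=7) ⇒ JNY; edges |JN|=5/2, |Y|=7/2
  updated: d(DP,JNY)=73/3, d(E,JNY)=24, d(JNY,X)=25
4. join E+X (d=18) ⇒ EX; edges |E|=9, |X|=9
  updated: d(DP,EX)=22, d(EX,JNY)=49/2
5. join DP+EX (d=22) ⇒ DEPX; edges |DP|=17/2, |EX|=2
  updated: d(DEPX,JNY)=293/12
6. join DEPX+JNY (d=293/12) ⇒ DEJNPXY; edges |DEPX|=29/24, |JNY|=209/24
final tree: (((D:5/2,P:5/2):17/2,(E:9,X:9):2):29/24,((J:1,N:1):5/2,Y:7/2):209/24)
total length: 617/12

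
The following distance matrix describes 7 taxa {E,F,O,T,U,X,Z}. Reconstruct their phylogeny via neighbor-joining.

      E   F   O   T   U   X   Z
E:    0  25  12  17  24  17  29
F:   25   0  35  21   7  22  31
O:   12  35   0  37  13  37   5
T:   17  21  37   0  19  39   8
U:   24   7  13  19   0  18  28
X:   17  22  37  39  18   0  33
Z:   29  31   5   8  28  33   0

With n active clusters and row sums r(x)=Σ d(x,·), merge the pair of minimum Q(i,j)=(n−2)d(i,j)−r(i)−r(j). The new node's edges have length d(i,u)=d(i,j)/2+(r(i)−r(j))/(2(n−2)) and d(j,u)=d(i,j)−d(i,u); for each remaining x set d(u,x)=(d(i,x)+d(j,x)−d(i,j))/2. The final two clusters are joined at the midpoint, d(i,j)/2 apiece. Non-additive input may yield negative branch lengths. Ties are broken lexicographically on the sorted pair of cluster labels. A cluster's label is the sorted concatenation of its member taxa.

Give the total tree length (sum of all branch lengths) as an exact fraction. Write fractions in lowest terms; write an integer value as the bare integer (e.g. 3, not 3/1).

step 1: merge (O,Z) at d=5, Q=-248; branch lengths O→3, Z→2; new cluster OZ
  updated: d(E,OZ)=18, d(F,OZ)=61/2, d(OZ,T)=20, d(OZ,U)=18, d(OZ,X)=65/2
step 2: merge (F,U) at d=7, Q=-327/2; branch lengths F→95/16, U→17/16; new cluster FU
  updated: d(E,FU)=21, d(FU,OZ)=83/4, d(FU,T)=33/2, d(FU,X)=33/2
step 3: merge (FU,X) at d=33/2, Q=-521/4; branch lengths FU→77/24, X→319/24; new cluster FUX
  updated: d(E,FUX)=43/4, d(FUX,OZ)=147/8, d(FUX,T)=39/2
step 4: merge (E,FUX) at d=43/4, Q=-583/8; branch lengths E→149/32, FUX→195/32; new cluster EFUX
  updated: d(EFUX,OZ)=205/16, d(EFUX,T)=103/8
step 5: merge (EFUX,OZ) at d=205/16, Q=-731/16; branch lengths EFUX→91/32, OZ→319/32; new cluster EFOUXZ
  updated: d(EFOUXZ,T)=321/32
step 6: merge (EFOUXZ,T) at d=321/32; branch lengths EFOUXZ→321/64, T→321/64; new cluster EFOTUXZ
final tree: (((E:149/32,((F:95/16,U:17/16):77/24,X:319/24):195/32):91/32,(O:3,Z:2):319/32):321/64,T:321/64)
total length: 1987/32

1987/32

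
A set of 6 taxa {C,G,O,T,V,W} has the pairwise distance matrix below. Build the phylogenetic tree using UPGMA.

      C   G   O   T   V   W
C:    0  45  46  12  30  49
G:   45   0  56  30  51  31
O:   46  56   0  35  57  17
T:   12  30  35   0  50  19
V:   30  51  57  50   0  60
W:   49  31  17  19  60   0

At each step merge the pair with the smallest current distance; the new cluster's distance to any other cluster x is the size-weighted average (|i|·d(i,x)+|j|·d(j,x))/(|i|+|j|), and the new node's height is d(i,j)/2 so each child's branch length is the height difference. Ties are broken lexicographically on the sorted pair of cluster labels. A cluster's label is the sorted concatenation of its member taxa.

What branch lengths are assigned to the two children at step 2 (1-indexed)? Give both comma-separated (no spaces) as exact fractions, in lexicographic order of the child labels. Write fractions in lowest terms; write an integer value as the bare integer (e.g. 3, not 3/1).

17/2,17/2

step 1: merge (C,T) at d=12; branch lengths C→6, T→6; new cluster CT
  updated: d(CT,G)=75/2, d(CT,O)=81/2, d(CT,V)=40, d(CT,W)=34
step 2: merge (O,W) at d=17; branch lengths O→17/2, W→17/2; new cluster OW
  updated: d(CT,OW)=149/4, d(G,OW)=87/2, d(OW,V)=117/2
step 3: merge (CT,OW) at d=149/4; branch lengths CT→101/8, OW→81/8; new cluster COTW
  updated: d(COTW,G)=81/2, d(COTW,V)=197/4
step 4: merge (COTW,G) at d=81/2; branch lengths COTW→13/8, G→81/4; new cluster CGOTW
  updated: d(CGOTW,V)=248/5
step 5: merge (CGOTW,V) at d=248/5; branch lengths CGOTW→91/20, V→124/5; new cluster CGOTVW
final tree: ((((C:6,T:6):101/8,(O:17/2,W:17/2):81/8):13/8,G:81/4):91/20,V:124/5)
total length: 4119/40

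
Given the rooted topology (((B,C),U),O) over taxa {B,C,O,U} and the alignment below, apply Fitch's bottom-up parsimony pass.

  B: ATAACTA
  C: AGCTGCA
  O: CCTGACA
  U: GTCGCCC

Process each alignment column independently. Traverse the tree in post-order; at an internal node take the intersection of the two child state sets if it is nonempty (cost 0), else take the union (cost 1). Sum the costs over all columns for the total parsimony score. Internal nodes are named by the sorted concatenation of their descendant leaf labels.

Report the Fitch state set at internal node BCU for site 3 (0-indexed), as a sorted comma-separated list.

A,G,T

site 0, node BC: B={A} ∩ C={A} → {A} (+0)
site 0, node BCU: BC={A} ∪ U={G} → {A,G} (+1)
site 0, node BCOU: BCU={A,G} ∪ O={C} → {A,C,G} (+1)
site 1, node BC: B={T} ∪ C={G} → {G,T} (+1)
site 1, node BCU: BC={G,T} ∩ U={T} → {T} (+0)
site 1, node BCOU: BCU={T} ∪ O={C} → {C,T} (+1)
site 2, node BC: B={A} ∪ C={C} → {A,C} (+1)
site 2, node BCU: BC={A,C} ∩ U={C} → {C} (+0)
site 2, node BCOU: BCU={C} ∪ O={T} → {C,T} (+1)
site 3, node BC: B={A} ∪ C={T} → {A,T} (+1)
site 3, node BCU: BC={A,T} ∪ U={G} → {A,G,T} (+1)
site 3, node BCOU: BCU={A,G,T} ∩ O={G} → {G} (+0)
site 4, node BC: B={C} ∪ C={G} → {C,G} (+1)
site 4, node BCU: BC={C,G} ∩ U={C} → {C} (+0)
site 4, node BCOU: BCU={C} ∪ O={A} → {A,C} (+1)
site 5, node BC: B={T} ∪ C={C} → {C,T} (+1)
site 5, node BCU: BC={C,T} ∩ U={C} → {C} (+0)
site 5, node BCOU: BCU={C} ∩ O={C} → {C} (+0)
site 6, node BC: B={A} ∩ C={A} → {A} (+0)
site 6, node BCU: BC={A} ∪ U={C} → {A,C} (+1)
site 6, node BCOU: BCU={A,C} ∩ O={A} → {A} (+0)
per-site changes: [2, 2, 2, 2, 2, 1, 1]; total = 12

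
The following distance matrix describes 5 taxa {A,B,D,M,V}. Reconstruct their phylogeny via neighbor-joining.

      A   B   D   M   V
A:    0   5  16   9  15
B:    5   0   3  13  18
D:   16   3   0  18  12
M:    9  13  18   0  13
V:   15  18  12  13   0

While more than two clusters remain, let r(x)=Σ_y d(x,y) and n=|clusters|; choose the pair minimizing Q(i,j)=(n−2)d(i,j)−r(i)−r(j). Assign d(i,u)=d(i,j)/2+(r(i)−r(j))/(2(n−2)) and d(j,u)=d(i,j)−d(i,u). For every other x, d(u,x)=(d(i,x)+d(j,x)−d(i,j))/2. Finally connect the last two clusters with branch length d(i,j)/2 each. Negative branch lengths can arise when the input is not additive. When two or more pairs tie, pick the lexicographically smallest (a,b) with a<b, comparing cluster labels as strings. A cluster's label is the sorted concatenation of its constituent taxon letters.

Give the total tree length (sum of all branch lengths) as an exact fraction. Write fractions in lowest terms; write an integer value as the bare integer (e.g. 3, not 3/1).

215/8

1. join B+D (d=3, Q=-79) ⇒ BD; edges |B|=-1/6, |D|=19/6
  updated: d(A,BD)=9, d(BD,M)=14, d(BD,V)=27/2
2. join A+BD (d=9, Q=-103/2) ⇒ ABD; edges |A|=29/8, |BD|=43/8
  updated: d(ABD,M)=7, d(ABD,V)=39/4
3. join ABD+M (d=7, Q=-119/4) ⇒ ABDM; edges |ABD|=15/8, |M|=41/8
  updated: d(ABDM,V)=63/8
4. join ABDM+V (d=63/8) ⇒ ABDMV; edges |ABDM|=63/16, |V|=63/16
final tree: (((A:29/8,(B:-1/6,D:19/6):43/8):15/8,M:41/8):63/16,V:63/16)
total length: 215/8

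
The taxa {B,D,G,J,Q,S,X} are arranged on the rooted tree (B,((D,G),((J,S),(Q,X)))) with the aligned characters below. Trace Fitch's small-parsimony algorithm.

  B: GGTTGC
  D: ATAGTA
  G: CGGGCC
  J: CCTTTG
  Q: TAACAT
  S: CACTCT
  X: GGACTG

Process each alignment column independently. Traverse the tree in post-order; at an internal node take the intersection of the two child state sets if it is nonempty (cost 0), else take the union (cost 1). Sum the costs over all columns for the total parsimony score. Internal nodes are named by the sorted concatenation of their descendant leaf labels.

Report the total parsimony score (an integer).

site 0, node DG: D={A} ∪ G={C} → {A,C} (+1)
site 0, node JS: J={C} ∩ S={C} → {C} (+0)
site 0, node QX: Q={T} ∪ X={G} → {G,T} (+1)
site 0, node JQSX: JS={C} ∪ QX={G,T} → {C,G,T} (+1)
site 0, node DGJQSX: DG={A,C} ∩ JQSX={C,G,T} → {C} (+0)
site 0, node BDGJQSX: B={G} ∪ DGJQSX={C} → {C,G} (+1)
site 1, node DG: D={T} ∪ G={G} → {G,T} (+1)
site 1, node JS: J={C} ∪ S={A} → {A,C} (+1)
site 1, node QX: Q={A} ∪ X={G} → {A,G} (+1)
site 1, node JQSX: JS={A,C} ∩ QX={A,G} → {A} (+0)
site 1, node DGJQSX: DG={G,T} ∪ JQSX={A} → {A,G,T} (+1)
site 1, node BDGJQSX: B={G} ∩ DGJQSX={A,G,T} → {G} (+0)
site 2, node DG: D={A} ∪ G={G} → {A,G} (+1)
site 2, node JS: J={T} ∪ S={C} → {C,T} (+1)
site 2, node QX: Q={A} ∩ X={A} → {A} (+0)
site 2, node JQSX: JS={C,T} ∪ QX={A} → {A,C,T} (+1)
site 2, node DGJQSX: DG={A,G} ∩ JQSX={A,C,T} → {A} (+0)
site 2, node BDGJQSX: B={T} ∪ DGJQSX={A} → {A,T} (+1)
site 3, node DG: D={G} ∩ G={G} → {G} (+0)
site 3, node JS: J={T} ∩ S={T} → {T} (+0)
site 3, node QX: Q={C} ∩ X={C} → {C} (+0)
site 3, node JQSX: JS={T} ∪ QX={C} → {C,T} (+1)
site 3, node DGJQSX: DG={G} ∪ JQSX={C,T} → {C,G,T} (+1)
site 3, node BDGJQSX: B={T} ∩ DGJQSX={C,G,T} → {T} (+0)
site 4, node DG: D={T} ∪ G={C} → {C,T} (+1)
site 4, node JS: J={T} ∪ S={C} → {C,T} (+1)
site 4, node QX: Q={A} ∪ X={T} → {A,T} (+1)
site 4, node JQSX: JS={C,T} ∩ QX={A,T} → {T} (+0)
site 4, node DGJQSX: DG={C,T} ∩ JQSX={T} → {T} (+0)
site 4, node BDGJQSX: B={G} ∪ DGJQSX={T} → {G,T} (+1)
site 5, node DG: D={A} ∪ G={C} → {A,C} (+1)
site 5, node JS: J={G} ∪ S={T} → {G,T} (+1)
site 5, node QX: Q={T} ∪ X={G} → {G,T} (+1)
site 5, node JQSX: JS={G,T} ∩ QX={G,T} → {G,T} (+0)
site 5, node DGJQSX: DG={A,C} ∪ JQSX={G,T} → {A,C,G,T} (+1)
site 5, node BDGJQSX: B={C} ∩ DGJQSX={A,C,G,T} → {C} (+0)
per-site changes: [4, 4, 4, 2, 4, 4]; total = 22

22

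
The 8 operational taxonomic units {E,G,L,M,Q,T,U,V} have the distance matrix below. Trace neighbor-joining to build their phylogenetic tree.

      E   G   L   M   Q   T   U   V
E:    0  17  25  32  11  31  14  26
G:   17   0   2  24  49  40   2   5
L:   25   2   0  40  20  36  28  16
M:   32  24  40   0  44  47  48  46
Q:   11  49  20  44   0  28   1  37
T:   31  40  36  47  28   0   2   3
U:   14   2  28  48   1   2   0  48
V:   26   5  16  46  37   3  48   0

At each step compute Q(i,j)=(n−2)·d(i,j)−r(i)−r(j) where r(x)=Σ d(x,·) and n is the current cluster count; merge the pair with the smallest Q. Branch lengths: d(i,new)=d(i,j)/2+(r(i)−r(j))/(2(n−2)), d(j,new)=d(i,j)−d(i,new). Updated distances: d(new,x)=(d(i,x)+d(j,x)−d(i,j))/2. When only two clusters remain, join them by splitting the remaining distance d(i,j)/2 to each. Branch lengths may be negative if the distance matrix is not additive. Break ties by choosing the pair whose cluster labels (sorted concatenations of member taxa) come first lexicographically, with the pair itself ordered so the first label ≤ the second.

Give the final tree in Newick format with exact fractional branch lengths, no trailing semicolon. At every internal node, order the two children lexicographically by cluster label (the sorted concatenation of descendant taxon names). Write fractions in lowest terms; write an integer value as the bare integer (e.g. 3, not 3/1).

((((E:113/32,(Q:89/20,U:-69/20):271/32):187/32,(T:2,V:1):481/32):91/32,(G:-67/24,L:115/24):173/32):819/64,M:819/64)

step 1: merge (T,V) at d=3, Q=-350; branch lengths T→2, V→1; new cluster TV
  updated: d(E,TV)=27, d(G,TV)=21, d(L,TV)=49/2, d(M,TV)=45, d(Q,TV)=31, d(TV,U)=47/2
step 2: merge (Q,U) at d=1, Q=-535/2; branch lengths Q→89/20, U→-69/20; new cluster QU
  updated: d(E,QU)=12, d(G,QU)=25, d(L,QU)=47/2, d(M,QU)=91/2, d(QU,TV)=107/4
step 3: merge (E,QU) at d=12, Q=-791/4; branch lengths E→113/32, QU→271/32; new cluster EQU
  updated: d(EQU,G)=15, d(EQU,L)=73/4, d(EQU,M)=131/4, d(EQU,TV)=167/8
step 4: merge (G,L) at d=2, Q=-563/4; branch lengths G→-67/24, L→115/24; new cluster GL
  updated: d(EQU,GL)=125/8, d(GL,M)=31, d(GL,TV)=87/4
step 5: merge (EQU,TV) at d=167/8, Q=-921/8; branch lengths EQU→187/32, TV→481/32; new cluster EQTUV
  updated: d(EQTUV,GL)=33/4, d(EQTUV,M)=455/16
step 6: merge (EQTUV,GL) at d=33/4, Q=-1083/16; branch lengths EQTUV→91/32, GL→173/32; new cluster EGLQTUV
  updated: d(EGLQTUV,M)=819/32
step 7: merge (EGLQTUV,M) at d=819/32; branch lengths EGLQTUV→819/64, M→819/64; new cluster EGLMQTUV
final tree: ((((E:113/32,(Q:89/20,U:-69/20):271/32):187/32,(T:2,V:1):481/32):91/32,(G:-67/24,L:115/24):173/32):819/64,M:819/64)
total length: 2327/32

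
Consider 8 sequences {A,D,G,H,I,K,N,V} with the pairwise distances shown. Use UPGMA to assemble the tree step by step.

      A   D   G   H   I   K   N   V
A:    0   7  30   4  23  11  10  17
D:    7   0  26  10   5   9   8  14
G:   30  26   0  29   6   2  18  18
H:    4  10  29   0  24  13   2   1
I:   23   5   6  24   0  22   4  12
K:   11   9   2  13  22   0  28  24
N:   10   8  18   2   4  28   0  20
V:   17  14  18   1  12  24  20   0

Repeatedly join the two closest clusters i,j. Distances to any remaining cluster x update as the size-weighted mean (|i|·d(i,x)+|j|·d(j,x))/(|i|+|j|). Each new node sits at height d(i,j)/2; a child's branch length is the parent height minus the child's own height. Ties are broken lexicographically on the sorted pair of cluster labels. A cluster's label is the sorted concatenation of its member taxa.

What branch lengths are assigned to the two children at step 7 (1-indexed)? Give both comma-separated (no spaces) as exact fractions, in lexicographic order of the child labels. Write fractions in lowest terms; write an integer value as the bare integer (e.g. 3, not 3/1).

107/36,35/4

1. join H+V (d=1) ⇒ HV; edges |H|=1/2, |V|=1/2
  updated: d(A,HV)=21/2, d(D,HV)=12, d(G,HV)=47/2, d(HV,I)=18, d(HV,K)=37/2, d(HV,N)=11
2. join G+K (d=2) ⇒ GK; edges |G|=1, |K|=1
  updated: d(A,GK)=41/2, d(D,GK)=35/2, d(GK,HV)=21, d(GK,I)=14, d(GK,N)=23
3. join I+N (d=4) ⇒ IN; edges |I|=2, |N|=2
  updated: d(A,IN)=33/2, d(D,IN)=13/2, d(GK,IN)=37/2, d(HV,IN)=29/2
4. join D+IN (d=13/2) ⇒ DIN; edges |D|=13/4, |IN|=5/4
  updated: d(A,DIN)=40/3, d(DIN,GK)=109/6, d(DIN,HV)=41/3
5. join A+HV (d=21/2) ⇒ AHV; edges |A|=21/4, |HV|=19/4
  updated: d(AHV,DIN)=122/9, d(AHV,GK)=125/6
6. join AHV+DIN (d=122/9) ⇒ ADHINV; edges |AHV|=55/36, |DIN|=127/36
  updated: d(ADHINV,GK)=39/2
7. join ADHINV+GK (d=39/2) ⇒ ADGHIKNV; edges |ADHINV|=107/36, |GK|=35/4
final tree: (((A:21/4,(H:1/2,V:1/2):19/4):55/36,(D:13/4,(I:2,N:2):5/4):127/36):107/36,(G:1,K:1):35/4)
total length: 689/18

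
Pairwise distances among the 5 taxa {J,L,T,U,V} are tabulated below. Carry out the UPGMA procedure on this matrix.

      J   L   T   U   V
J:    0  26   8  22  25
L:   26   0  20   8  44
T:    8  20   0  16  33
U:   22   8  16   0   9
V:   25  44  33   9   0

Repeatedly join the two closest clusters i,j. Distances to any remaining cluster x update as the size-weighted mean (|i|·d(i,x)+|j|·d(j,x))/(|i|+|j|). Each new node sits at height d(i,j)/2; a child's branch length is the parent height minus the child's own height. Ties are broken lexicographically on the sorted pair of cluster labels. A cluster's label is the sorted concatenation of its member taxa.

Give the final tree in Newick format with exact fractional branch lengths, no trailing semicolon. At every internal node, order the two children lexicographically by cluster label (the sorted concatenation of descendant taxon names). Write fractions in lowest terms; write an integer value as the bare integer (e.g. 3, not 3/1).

(((J:4,T:4):13/2,(L:4,U:4):13/2):27/8,V:111/8)

step 1: merge (J,T) at d=8; branch lengths J→4, T→4; new cluster JT
  updated: d(JT,L)=23, d(JT,U)=19, d(JT,V)=29
step 2: merge (L,U) at d=8; branch lengths L→4, U→4; new cluster LU
  updated: d(JT,LU)=21, d(LU,V)=53/2
step 3: merge (JT,LU) at d=21; branch lengths JT→13/2, LU→13/2; new cluster JLTU
  updated: d(JLTU,V)=111/4
step 4: merge (JLTU,V) at d=111/4; branch lengths JLTU→27/8, V→111/8; new cluster JLTUV
final tree: (((J:4,T:4):13/2,(L:4,U:4):13/2):27/8,V:111/8)
total length: 185/4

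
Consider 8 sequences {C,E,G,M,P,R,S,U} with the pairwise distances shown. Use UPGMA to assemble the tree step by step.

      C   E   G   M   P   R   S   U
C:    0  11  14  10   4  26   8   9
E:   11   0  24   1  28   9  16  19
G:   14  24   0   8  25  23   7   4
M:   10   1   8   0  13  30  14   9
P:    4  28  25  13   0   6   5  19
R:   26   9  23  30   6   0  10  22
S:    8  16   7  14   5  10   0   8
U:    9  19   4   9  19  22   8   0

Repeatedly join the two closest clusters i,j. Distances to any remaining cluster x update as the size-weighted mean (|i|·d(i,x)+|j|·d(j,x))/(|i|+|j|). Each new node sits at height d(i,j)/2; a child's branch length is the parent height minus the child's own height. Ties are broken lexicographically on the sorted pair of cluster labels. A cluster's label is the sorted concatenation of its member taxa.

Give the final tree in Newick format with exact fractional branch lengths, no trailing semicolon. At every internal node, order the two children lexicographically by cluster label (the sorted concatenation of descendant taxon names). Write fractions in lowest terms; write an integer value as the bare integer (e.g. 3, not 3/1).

(((((C:2,P:2):5/4,S:13/4):43/12,(G:2,U:2):29/6):23/30,(E:1/2,M:1/2):71/10):7/5,R:9)

1. join E+M (d=1) ⇒ EM; edges |E|=1/2, |M|=1/2
  updated: d(C,EM)=21/2, d(EM,G)=16, d(EM,P)=41/2, d(EM,R)=39/2, d(EM,S)=15, d(EM,U)=14
2. join C+P (d=4) ⇒ CP; edges |C|=2, |P|=2
  updated: d(CP,EM)=31/2, d(CP,G)=39/2, d(CP,R)=16, d(CP,S)=13/2, d(CP,U)=14
3. join G+U (d=4) ⇒ GU; edges |G|=2, |U|=2
  updated: d(CP,GU)=67/4, d(EM,GU)=15, d(GU,R)=45/2, d(GU,S)=15/2
4. join CP+S (d=13/2) ⇒ CPS; edges |CP|=5/4, |S|=13/4
  updated: d(CPS,EM)=46/3, d(CPS,GU)=41/3, d(CPS,R)=14
5. join CPS+GU (d=41/3) ⇒ CGPSU; edges |CPS|=43/12, |GU|=29/6
  updated: d(CGPSU,EM)=76/5, d(CGPSU,R)=87/5
6. join CGPSU+EM (d=76/5) ⇒ CEGMPSU; edges |CGPSU|=23/30, |EM|=71/10
  updated: d(CEGMPSU,R)=18
7. join CEGMPSU+R (d=18) ⇒ CEGMPRSU; edges |CEGMPSU|=7/5, |R|=9
final tree: (((((C:2,P:2):5/4,S:13/4):43/12,(G:2,U:2):29/6):23/30,(E:1/2,M:1/2):71/10):7/5,R:9)
total length: 2411/60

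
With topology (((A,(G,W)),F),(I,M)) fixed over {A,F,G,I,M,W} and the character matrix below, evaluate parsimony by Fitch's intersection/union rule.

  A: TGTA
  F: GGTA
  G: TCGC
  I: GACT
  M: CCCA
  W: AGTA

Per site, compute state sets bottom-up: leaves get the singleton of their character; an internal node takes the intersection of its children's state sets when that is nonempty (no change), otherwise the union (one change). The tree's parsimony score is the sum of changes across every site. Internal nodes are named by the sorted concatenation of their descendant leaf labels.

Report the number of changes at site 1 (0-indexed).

site 0, node GW: G={T} ∪ W={A} → {A,T} (+1)
site 0, node AGW: A={T} ∩ GW={A,T} → {T} (+0)
site 0, node AFGW: AGW={T} ∪ F={G} → {G,T} (+1)
site 0, node IM: I={G} ∪ M={C} → {C,G} (+1)
site 0, node AFGIMW: AFGW={G,T} ∩ IM={C,G} → {G} (+0)
site 1, node GW: G={C} ∪ W={G} → {C,G} (+1)
site 1, node AGW: A={G} ∩ GW={C,G} → {G} (+0)
site 1, node AFGW: AGW={G} ∩ F={G} → {G} (+0)
site 1, node IM: I={A} ∪ M={C} → {A,C} (+1)
site 1, node AFGIMW: AFGW={G} ∪ IM={A,C} → {A,C,G} (+1)
site 2, node GW: G={G} ∪ W={T} → {G,T} (+1)
site 2, node AGW: A={T} ∩ GW={G,T} → {T} (+0)
site 2, node AFGW: AGW={T} ∩ F={T} → {T} (+0)
site 2, node IM: I={C} ∩ M={C} → {C} (+0)
site 2, node AFGIMW: AFGW={T} ∪ IM={C} → {C,T} (+1)
site 3, node GW: G={C} ∪ W={A} → {A,C} (+1)
site 3, node AGW: A={A} ∩ GW={A,C} → {A} (+0)
site 3, node AFGW: AGW={A} ∩ F={A} → {A} (+0)
site 3, node IM: I={T} ∪ M={A} → {A,T} (+1)
site 3, node AFGIMW: AFGW={A} ∩ IM={A,T} → {A} (+0)
per-site changes: [3, 3, 2, 2]; total = 10

3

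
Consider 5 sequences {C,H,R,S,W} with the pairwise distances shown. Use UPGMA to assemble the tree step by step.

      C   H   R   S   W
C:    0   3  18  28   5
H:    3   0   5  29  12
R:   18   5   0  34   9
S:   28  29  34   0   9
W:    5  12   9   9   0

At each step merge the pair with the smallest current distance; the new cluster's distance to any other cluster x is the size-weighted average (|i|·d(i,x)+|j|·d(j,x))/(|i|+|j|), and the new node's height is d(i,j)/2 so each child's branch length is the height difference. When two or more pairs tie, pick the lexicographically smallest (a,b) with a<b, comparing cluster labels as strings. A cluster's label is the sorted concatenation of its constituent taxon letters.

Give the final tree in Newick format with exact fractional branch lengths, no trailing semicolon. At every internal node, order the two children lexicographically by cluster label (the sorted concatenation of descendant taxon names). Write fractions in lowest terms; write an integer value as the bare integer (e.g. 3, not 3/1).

((((C:3/2,H:3/2):11/4,W:17/4):13/12,R:16/3):43/6,S:25/2)

iteration 1: select C,H (d=3); attach at lengths (3/2, 3/2); label the merged cluster CH
  updated: d(CH,R)=23/2, d(CH,S)=57/2, d(CH,W)=17/2
iteration 2: select CH,W (d=17/2); attach at lengths (11/4, 17/4); label the merged cluster CHW
  updated: d(CHW,R)=32/3, d(CHW,S)=22
iteration 3: select CHW,R (d=32/3); attach at lengths (13/12, 16/3); label the merged cluster CHRW
  updated: d(CHRW,S)=25
iteration 4: select CHRW,S (d=25); attach at lengths (43/6, 25/2); label the merged cluster CHRSW
final tree: ((((C:3/2,H:3/2):11/4,W:17/4):13/12,R:16/3):43/6,S:25/2)
total length: 433/12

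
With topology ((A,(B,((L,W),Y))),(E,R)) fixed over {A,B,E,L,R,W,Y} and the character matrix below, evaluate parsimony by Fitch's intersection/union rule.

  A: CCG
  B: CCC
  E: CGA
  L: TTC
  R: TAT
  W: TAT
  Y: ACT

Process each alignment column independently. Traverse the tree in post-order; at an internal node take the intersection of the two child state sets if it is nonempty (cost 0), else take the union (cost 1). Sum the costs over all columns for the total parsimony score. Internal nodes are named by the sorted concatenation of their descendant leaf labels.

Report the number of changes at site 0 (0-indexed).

site 0, node LW: L={T} ∩ W={T} → {T} (+0)
site 0, node LWY: LW={T} ∪ Y={A} → {A,T} (+1)
site 0, node BLWY: B={C} ∪ LWY={A,T} → {A,C,T} (+1)
site 0, node ABLWY: A={C} ∩ BLWY={A,C,T} → {C} (+0)
site 0, node ER: E={C} ∪ R={T} → {C,T} (+1)
site 0, node ABELRWY: ABLWY={C} ∩ ER={C,T} → {C} (+0)
site 1, node LW: L={T} ∪ W={A} → {A,T} (+1)
site 1, node LWY: LW={A,T} ∪ Y={C} → {A,C,T} (+1)
site 1, node BLWY: B={C} ∩ LWY={A,C,T} → {C} (+0)
site 1, node ABLWY: A={C} ∩ BLWY={C} → {C} (+0)
site 1, node ER: E={G} ∪ R={A} → {A,G} (+1)
site 1, node ABELRWY: ABLWY={C} ∪ ER={A,G} → {A,C,G} (+1)
site 2, node LW: L={C} ∪ W={T} → {C,T} (+1)
site 2, node LWY: LW={C,T} ∩ Y={T} → {T} (+0)
site 2, node BLWY: B={C} ∪ LWY={T} → {C,T} (+1)
site 2, node ABLWY: A={G} ∪ BLWY={C,T} → {C,G,T} (+1)
site 2, node ER: E={A} ∪ R={T} → {A,T} (+1)
site 2, node ABELRWY: ABLWY={C,G,T} ∩ ER={A,T} → {T} (+0)
per-site changes: [3, 4, 4]; total = 11

3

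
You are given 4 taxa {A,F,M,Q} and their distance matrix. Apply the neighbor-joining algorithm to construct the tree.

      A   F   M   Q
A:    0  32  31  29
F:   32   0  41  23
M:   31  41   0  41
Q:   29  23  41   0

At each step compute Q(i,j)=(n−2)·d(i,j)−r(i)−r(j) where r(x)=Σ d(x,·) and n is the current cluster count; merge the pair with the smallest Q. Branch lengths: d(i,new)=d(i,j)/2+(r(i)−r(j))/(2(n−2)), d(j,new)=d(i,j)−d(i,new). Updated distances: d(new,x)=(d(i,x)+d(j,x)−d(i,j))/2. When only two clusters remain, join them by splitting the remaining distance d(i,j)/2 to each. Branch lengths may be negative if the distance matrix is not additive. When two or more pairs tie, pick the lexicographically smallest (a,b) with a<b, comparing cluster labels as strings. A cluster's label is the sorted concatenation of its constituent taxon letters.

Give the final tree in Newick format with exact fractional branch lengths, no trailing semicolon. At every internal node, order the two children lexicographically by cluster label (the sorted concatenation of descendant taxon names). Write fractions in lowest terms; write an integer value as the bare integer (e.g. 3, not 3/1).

iteration 1: select A,M (d=31, Q=-143); attach at lengths (41/4, 83/4); label the merged cluster AM
  updated: d(AM,F)=21, d(AM,Q)=39/2
iteration 2: select AM,F (d=21, Q=-127/2); attach at lengths (35/4, 49/4); label the merged cluster AFM
  updated: d(AFM,Q)=43/4
iteration 3: select AFM,Q (d=43/4); attach at lengths (43/8, 43/8); label the merged cluster AFMQ
final tree: (((A:41/4,M:83/4):35/4,F:49/4):43/8,Q:43/8)
total length: 251/4

(((A:41/4,M:83/4):35/4,F:49/4):43/8,Q:43/8)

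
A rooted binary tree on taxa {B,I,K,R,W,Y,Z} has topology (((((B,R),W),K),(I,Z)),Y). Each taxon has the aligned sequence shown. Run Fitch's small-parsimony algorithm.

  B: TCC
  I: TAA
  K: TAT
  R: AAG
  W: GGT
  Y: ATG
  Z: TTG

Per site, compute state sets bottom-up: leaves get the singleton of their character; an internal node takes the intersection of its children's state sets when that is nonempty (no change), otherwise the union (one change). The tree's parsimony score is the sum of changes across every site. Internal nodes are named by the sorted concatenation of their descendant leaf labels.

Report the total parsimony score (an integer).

11

[col 0] BR: children B:{T}, R:{A} ∪→ {A,T}; cost 1
[col 0] BRW: children BR:{A,T}, W:{G} ∪→ {A,G,T}; cost 1
[col 0] BKRW: children BRW:{A,G,T}, K:{T} ∩→ {T}; cost 0
[col 0] IZ: children I:{T}, Z:{T} ∩→ {T}; cost 0
[col 0] BIKRWZ: children BKRW:{T}, IZ:{T} ∩→ {T}; cost 0
[col 0] BIKRWYZ: children BIKRWZ:{T}, Y:{A} ∪→ {A,T}; cost 1
[col 1] BR: children B:{C}, R:{A} ∪→ {A,C}; cost 1
[col 1] BRW: children BR:{A,C}, W:{G} ∪→ {A,C,G}; cost 1
[col 1] BKRW: children BRW:{A,C,G}, K:{A} ∩→ {A}; cost 0
[col 1] IZ: children I:{A}, Z:{T} ∪→ {A,T}; cost 1
[col 1] BIKRWZ: children BKRW:{A}, IZ:{A,T} ∩→ {A}; cost 0
[col 1] BIKRWYZ: children BIKRWZ:{A}, Y:{T} ∪→ {A,T}; cost 1
[col 2] BR: children B:{C}, R:{G} ∪→ {C,G}; cost 1
[col 2] BRW: children BR:{C,G}, W:{T} ∪→ {C,G,T}; cost 1
[col 2] BKRW: children BRW:{C,G,T}, K:{T} ∩→ {T}; cost 0
[col 2] IZ: children I:{A}, Z:{G} ∪→ {A,G}; cost 1
[col 2] BIKRWZ: children BKRW:{T}, IZ:{A,G} ∪→ {A,G,T}; cost 1
[col 2] BIKRWYZ: children BIKRWZ:{A,G,T}, Y:{G} ∩→ {G}; cost 0
per-site changes: [3, 4, 4]; total = 11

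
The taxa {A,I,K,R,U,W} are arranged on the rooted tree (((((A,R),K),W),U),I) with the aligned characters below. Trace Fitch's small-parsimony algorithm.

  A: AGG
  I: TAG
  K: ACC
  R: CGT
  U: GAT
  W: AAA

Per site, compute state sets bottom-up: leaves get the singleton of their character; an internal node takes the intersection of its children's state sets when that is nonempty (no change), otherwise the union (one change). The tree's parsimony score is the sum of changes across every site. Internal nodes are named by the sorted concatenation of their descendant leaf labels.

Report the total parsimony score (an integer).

[col 0] AR: children A:{A}, R:{C} ∪→ {A,C}; cost 1
[col 0] AKR: children AR:{A,C}, K:{A} ∩→ {A}; cost 0
[col 0] AKRW: children AKR:{A}, W:{A} ∩→ {A}; cost 0
[col 0] AKRUW: children AKRW:{A}, U:{G} ∪→ {A,G}; cost 1
[col 0] AIKRUW: children AKRUW:{A,G}, I:{T} ∪→ {A,G,T}; cost 1
[col 1] AR: children A:{G}, R:{G} ∩→ {G}; cost 0
[col 1] AKR: children AR:{G}, K:{C} ∪→ {C,G}; cost 1
[col 1] AKRW: children AKR:{C,G}, W:{A} ∪→ {A,C,G}; cost 1
[col 1] AKRUW: children AKRW:{A,C,G}, U:{A} ∩→ {A}; cost 0
[col 1] AIKRUW: children AKRUW:{A}, I:{A} ∩→ {A}; cost 0
[col 2] AR: children A:{G}, R:{T} ∪→ {G,T}; cost 1
[col 2] AKR: children AR:{G,T}, K:{C} ∪→ {C,G,T}; cost 1
[col 2] AKRW: children AKR:{C,G,T}, W:{A} ∪→ {A,C,G,T}; cost 1
[col 2] AKRUW: children AKRW:{A,C,G,T}, U:{T} ∩→ {T}; cost 0
[col 2] AIKRUW: children AKRUW:{T}, I:{G} ∪→ {G,T}; cost 1
per-site changes: [3, 2, 4]; total = 9

9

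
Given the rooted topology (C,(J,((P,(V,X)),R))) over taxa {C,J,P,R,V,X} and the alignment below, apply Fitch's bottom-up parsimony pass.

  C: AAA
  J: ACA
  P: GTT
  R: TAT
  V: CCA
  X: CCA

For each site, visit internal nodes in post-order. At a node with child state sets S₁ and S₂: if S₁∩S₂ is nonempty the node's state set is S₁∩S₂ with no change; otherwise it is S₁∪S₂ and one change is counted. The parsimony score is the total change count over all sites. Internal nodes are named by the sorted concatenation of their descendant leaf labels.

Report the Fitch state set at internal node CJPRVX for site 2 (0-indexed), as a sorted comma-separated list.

A

[col 0] VX: children V:{C}, X:{C} ∩→ {C}; cost 0
[col 0] PVX: children P:{G}, VX:{C} ∪→ {C,G}; cost 1
[col 0] PRVX: children PVX:{C,G}, R:{T} ∪→ {C,G,T}; cost 1
[col 0] JPRVX: children J:{A}, PRVX:{C,G,T} ∪→ {A,C,G,T}; cost 1
[col 0] CJPRVX: children C:{A}, JPRVX:{A,C,G,T} ∩→ {A}; cost 0
[col 1] VX: children V:{C}, X:{C} ∩→ {C}; cost 0
[col 1] PVX: children P:{T}, VX:{C} ∪→ {C,T}; cost 1
[col 1] PRVX: children PVX:{C,T}, R:{A} ∪→ {A,C,T}; cost 1
[col 1] JPRVX: children J:{C}, PRVX:{A,C,T} ∩→ {C}; cost 0
[col 1] CJPRVX: children C:{A}, JPRVX:{C} ∪→ {A,C}; cost 1
[col 2] VX: children V:{A}, X:{A} ∩→ {A}; cost 0
[col 2] PVX: children P:{T}, VX:{A} ∪→ {A,T}; cost 1
[col 2] PRVX: children PVX:{A,T}, R:{T} ∩→ {T}; cost 0
[col 2] JPRVX: children J:{A}, PRVX:{T} ∪→ {A,T}; cost 1
[col 2] CJPRVX: children C:{A}, JPRVX:{A,T} ∩→ {A}; cost 0
per-site changes: [3, 3, 2]; total = 8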